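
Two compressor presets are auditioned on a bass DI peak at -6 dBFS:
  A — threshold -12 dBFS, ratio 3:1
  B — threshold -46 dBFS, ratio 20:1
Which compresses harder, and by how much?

A: 6 dB over, compressed to 2 dB over, so 4 dB of GR.
B: 40 dB over, compressed to 2 dB over, so 38 dB of GR.
B applies 34 dB more gain reduction.

B, by 34 dB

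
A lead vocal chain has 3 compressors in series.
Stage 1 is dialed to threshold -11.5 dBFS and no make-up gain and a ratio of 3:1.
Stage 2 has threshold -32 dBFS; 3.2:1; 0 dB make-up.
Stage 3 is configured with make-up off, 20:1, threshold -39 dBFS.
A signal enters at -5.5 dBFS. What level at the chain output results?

Stage 1: 6 dB above -11.5 dBFS, reduced 3:1 to 2 dB above → -9.5 dBFS.
Stage 2: -9.5 dBFS is 22.5 dB over -32 dBFS; at 3.2:1 that becomes 7.03125 dB over, giving -24.96875 dBFS.
Stage 3: -24.96875 dBFS is 14.03125 dB over -39 dBFS; at 20:1 that becomes 0.701562 dB over, giving -38.298437 dBFS.

-38.298437 dBFS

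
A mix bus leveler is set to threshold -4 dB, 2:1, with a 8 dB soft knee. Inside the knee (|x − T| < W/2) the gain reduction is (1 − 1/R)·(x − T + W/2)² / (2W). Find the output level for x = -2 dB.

x − T + W/2 = -2 − (-4) + 4 = 6.
GR = (1 − 1/2) × 6² / 16 = 0.5 × 36 / 16 = 1.125 dB.
Output = -2 − 1.125 = -3.125 dB.

-3.125 dB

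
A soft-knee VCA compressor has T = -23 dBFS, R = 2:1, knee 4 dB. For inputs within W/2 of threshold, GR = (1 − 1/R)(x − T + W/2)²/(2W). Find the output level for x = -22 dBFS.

-22.5625 dBFS

x − T + W/2 = -22 − (-23) + 2 = 3.
GR = (1 − 1/2) × 3² / 8 = 0.5 × 9 / 8 = 0.5625 dB.
Output = -22 − 0.5625 = -22.5625 dBFS.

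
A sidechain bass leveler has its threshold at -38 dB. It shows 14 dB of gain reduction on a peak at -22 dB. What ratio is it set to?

8:1

Input overshoot = -22 − (-38) = 16 dB.
Output overshoot = 16 − 14 = 2 dB.
Ratio = input overshoot / output overshoot = 16 / 2 = 8.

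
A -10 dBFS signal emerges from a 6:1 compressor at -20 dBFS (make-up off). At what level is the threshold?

Gain reduction = -10 − (-20) = 10 dB; output overshoot = GR / (R − 1) = 10 / 5 = 2 dB.
Threshold = output − output overshoot = -20 − 2 = -22 dBFS.

-22 dBFS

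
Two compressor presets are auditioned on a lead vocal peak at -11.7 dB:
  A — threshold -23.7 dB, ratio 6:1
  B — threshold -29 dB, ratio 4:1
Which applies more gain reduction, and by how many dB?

A: GR = 12 − 12/6 = 10 dB.
B: GR = 17.3 − 17.3/4 = 12.975 dB.
B reduces 2.975 dB more.

B, by 2.975 dB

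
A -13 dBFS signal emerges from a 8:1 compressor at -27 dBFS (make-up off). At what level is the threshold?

-29 dBFS

Gain reduction = -13 − (-27) = 14 dB; output overshoot = GR / (R − 1) = 14 / 7 = 2 dB.
Threshold = output − output overshoot = -27 − 2 = -29 dBFS.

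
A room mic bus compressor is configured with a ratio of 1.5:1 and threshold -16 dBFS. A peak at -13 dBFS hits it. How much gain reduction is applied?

The signal is 3 dB above threshold.
At 1.5:1, output sits 3/1.5 = 2 dB above threshold.
Gain reduction = 3 − 2 = 1 dB.

1 dB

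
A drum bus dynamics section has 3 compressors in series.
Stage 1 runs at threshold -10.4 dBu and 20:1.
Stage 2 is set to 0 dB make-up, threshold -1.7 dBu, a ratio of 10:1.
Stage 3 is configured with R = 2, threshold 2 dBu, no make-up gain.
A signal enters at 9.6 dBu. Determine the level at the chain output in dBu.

Stage 1: 9.6 dBu is 20 dB over -10.4 dBu; at 20:1 that becomes 1 dB over, giving -9.4 dBu.
Stage 2: -9.4 dBu is at or below the -1.7 dBu threshold — no compression; output -9.4 dBu.
Stage 3: -9.4 dBu is at or below the 2 dBu threshold — no compression; output -9.4 dBu.

-9.4 dBu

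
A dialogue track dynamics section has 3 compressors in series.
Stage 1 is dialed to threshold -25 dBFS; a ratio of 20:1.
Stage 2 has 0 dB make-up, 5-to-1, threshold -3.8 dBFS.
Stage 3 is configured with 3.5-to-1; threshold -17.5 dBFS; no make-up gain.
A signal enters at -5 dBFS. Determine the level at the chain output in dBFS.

Stage 1: -5 dBFS is 20 dB over -25 dBFS; at 20:1 that becomes 1 dB over, giving -24 dBFS.
Stage 2: -24 dBFS ≤ -3.8 dBFS, so stage 2 doesn't engage; output -24 dBFS.
Stage 3: -24 dBFS ≤ -17.5 dBFS, so stage 3 doesn't engage; output -24 dBFS.

-24 dBFS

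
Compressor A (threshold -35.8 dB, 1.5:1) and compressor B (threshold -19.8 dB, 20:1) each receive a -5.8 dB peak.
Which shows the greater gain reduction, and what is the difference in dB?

B, by 3.3 dB

A: 30 dB over, compressed to 20 dB over, so 10 dB of GR.
B: 14 dB over, compressed to 0.7 dB over, so 13.3 dB of GR.
B reduces 3.3 dB more.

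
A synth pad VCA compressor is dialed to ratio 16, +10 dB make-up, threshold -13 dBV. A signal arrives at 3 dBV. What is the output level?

-2 dBV

The input is 16 dB above the -13 dBV threshold.
16:1 compression reduces that to 16/16 = 1 dB over.
Output = -13 + 1 = -12 dBV; make-up adds 10 dB, giving -2 dBV.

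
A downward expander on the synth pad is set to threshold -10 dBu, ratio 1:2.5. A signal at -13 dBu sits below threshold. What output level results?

-17.5 dBu

The input is 3 dB below the -10 dBu threshold.
A 1:2.5 expander multiplies undershoot by 2.5: 3 × 2.5 = 7.5 dB below threshold.
Output = -10 − 7.5 = -17.5 dBu.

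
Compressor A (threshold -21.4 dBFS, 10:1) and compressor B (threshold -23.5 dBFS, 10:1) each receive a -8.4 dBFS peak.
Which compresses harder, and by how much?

B, by 1.89 dB

A: 13 dB over, compressed to 1.3 dB over, so 11.7 dB of GR.
B: 15.1 dB over, compressed to 1.51 dB over, so 13.59 dB of GR.
Difference: 1.89 dB in favour of B.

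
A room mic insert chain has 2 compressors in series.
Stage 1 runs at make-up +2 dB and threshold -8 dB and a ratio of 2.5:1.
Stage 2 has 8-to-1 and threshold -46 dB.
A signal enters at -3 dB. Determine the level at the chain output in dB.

-40.75 dB

Stage 1: overshoot 5 dB → 5/2.5 = 2 dB → -6 dB; +2 dB make-up → -4 dB.
Stage 2: overshoot 42 dB → 42/8 = 5.25 dB → -40.75 dB.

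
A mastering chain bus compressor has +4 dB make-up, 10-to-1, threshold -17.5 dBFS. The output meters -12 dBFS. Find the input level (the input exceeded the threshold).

Remove make-up: -12 − 4 = -16 dBFS.
Post-compression overshoot = -16 − (-17.5) = 1.5 dB.
Input overshoot = R × output overshoot = 15 dB → input = -17.5 + 15 = -2.5 dBFS.

-2.5 dBFS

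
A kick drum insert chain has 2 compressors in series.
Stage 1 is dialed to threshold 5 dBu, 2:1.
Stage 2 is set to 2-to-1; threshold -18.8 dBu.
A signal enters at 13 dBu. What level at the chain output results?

Stage 1: 13 dBu is 8 dB over 5 dBu; at 2:1 that becomes 4 dB over, giving 9 dBu.
Stage 2: 27.8 dB above -18.8 dBu, reduced 2:1 to 13.9 dB above → -4.9 dBu.

-4.9 dBu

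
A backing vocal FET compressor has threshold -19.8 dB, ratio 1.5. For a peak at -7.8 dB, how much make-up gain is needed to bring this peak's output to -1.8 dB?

The peak compresses to -19.8 + 12/1.5 = -11.8 dB.
To reach -1.8 dB requires -1.8 − (-11.8) = 10 dB of make-up.

10 dB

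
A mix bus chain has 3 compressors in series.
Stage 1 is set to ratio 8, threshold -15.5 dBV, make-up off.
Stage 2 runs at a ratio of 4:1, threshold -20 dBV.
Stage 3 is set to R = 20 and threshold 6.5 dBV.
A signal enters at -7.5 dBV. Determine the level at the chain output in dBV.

-18.625 dBV

Stage 1: overshoot 8 dB → 8/8 = 1 dB → -14.5 dBV.
Stage 2: -14.5 dBV is 5.5 dB over -20 dBV; at 4:1 that becomes 1.375 dB over, giving -18.625 dBV.
Stage 3: below threshold (-18.625 ≤ 6.5); passes unchanged; output -18.625 dBV.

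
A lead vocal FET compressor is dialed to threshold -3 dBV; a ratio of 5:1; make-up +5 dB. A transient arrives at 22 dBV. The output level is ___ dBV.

7 dBV

22 dBV sits 25 dB over threshold.
The 25 dB excess becomes 5 dB after 5:1 reduction.
That puts the output at 2 dBV; make-up adds 5 dB, giving 7 dBV.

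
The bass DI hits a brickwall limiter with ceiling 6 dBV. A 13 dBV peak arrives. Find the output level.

6 dBV

At ∞:1, everything above 6 dBV is held at the ceiling.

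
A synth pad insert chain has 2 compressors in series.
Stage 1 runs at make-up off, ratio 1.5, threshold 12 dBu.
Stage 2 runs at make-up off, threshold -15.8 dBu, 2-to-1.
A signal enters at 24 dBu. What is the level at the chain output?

2.1 dBu

Stage 1: overshoot 12 dB → 12/1.5 = 8 dB → 20 dBu.
Stage 2: 35.8 dB above -15.8 dBu, reduced 2:1 to 17.9 dB above → 2.1 dBu.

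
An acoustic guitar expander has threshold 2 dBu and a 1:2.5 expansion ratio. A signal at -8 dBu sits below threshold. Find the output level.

-23 dBu

Undershoot = 2 − (-8) = 10 dB.
At 1:2.5, that expands to 25 dB under threshold.
Output = 2 − 25 = -23 dBu.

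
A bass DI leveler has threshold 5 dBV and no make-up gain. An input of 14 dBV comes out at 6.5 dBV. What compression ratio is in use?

6:1

Input overshoot = 14 − 5 = 9 dB; output overshoot = 6.5 − 5 = 1.5 dB.
Ratio = 9 / 1.5 = 6.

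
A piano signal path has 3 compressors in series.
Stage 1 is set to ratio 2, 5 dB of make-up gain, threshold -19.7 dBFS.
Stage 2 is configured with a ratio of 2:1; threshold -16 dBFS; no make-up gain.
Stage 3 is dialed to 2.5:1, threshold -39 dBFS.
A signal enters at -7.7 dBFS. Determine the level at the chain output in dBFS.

Stage 1: -7.7 dBFS is 12 dB over -19.7 dBFS; at 2:1 that becomes 6 dB over, giving -13.7 dBFS; +5 dB make-up → -8.7 dBFS.
Stage 2: -8.7 dBFS is 7.3 dB over -16 dBFS; at 2:1 that becomes 3.65 dB over, giving -12.35 dBFS.
Stage 3: overshoot 26.65 dB → 26.65/2.5 = 10.66 dB → -28.34 dBFS.

-28.34 dBFS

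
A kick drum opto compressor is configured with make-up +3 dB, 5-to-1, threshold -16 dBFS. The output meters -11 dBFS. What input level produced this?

Before make-up, the level was -11 − 3 = -14 dBFS.
That's 2 dB above the -16 dBFS threshold.
Input overshoot = R × output overshoot = 10 dB → input = -16 + 10 = -6 dBFS.

-6 dBFS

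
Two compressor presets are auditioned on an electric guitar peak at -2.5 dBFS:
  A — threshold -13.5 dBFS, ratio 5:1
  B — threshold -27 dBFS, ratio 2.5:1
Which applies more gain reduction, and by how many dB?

B, by 5.9 dB

A: overshoot 11 dB → output overshoot 2.2 dB → GR 8.8 dB.
B: overshoot 24.5 dB → output overshoot 9.8 dB → GR 14.7 dB.
Difference: 5.9 dB in favour of B.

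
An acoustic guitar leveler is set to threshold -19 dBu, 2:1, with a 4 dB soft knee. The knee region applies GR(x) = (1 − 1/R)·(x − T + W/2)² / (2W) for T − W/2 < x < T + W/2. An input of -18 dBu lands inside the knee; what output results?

-18.5625 dBu

x − T + W/2 = -18 − (-19) + 2 = 3.
GR = (1 − 1/2) × 3² / 8 = 0.5 × 9 / 8 = 0.5625 dB.
Output = -18 − 0.5625 = -18.5625 dBu.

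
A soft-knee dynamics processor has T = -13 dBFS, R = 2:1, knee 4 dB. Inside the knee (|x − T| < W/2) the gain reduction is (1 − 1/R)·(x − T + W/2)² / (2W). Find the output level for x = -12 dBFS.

-12.5625 dBFS

x − T + W/2 = -12 − (-13) + 2 = 3.
GR = (1 − 1/2) × 3² / 8 = 0.5 × 9 / 8 = 0.5625 dB.
Output = -12 − 0.5625 = -12.5625 dBFS.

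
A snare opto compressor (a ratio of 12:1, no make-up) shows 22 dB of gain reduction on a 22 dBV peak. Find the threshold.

Gain reduction = 22 − 0 = 22 dB; output overshoot = GR / (R − 1) = 22 / 11 = 2 dB.
Threshold = output − output overshoot = 0 − 2 = -2 dBV.

-2 dBV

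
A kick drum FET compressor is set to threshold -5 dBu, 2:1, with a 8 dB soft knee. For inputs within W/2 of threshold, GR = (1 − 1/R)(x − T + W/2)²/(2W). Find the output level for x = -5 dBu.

x − T + W/2 = -5 − (-5) + 4 = 4.
GR = (1 − 1/2) × 4² / 16 = 0.5 × 16 / 16 = 0.5 dB.
Output = -5 − 0.5 = -5.5 dBu.

-5.5 dBu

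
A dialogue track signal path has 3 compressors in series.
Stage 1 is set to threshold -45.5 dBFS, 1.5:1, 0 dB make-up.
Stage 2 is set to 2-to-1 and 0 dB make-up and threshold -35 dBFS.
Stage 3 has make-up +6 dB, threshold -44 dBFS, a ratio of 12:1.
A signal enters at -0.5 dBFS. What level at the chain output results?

Stage 1: -0.5 dBFS is 45 dB over -45.5 dBFS; at 1.5:1 that becomes 30 dB over, giving -15.5 dBFS.
Stage 2: -15.5 dBFS is 19.5 dB over -35 dBFS; at 2:1 that becomes 9.75 dB over, giving -25.25 dBFS.
Stage 3: overshoot 18.75 dB → 18.75/12 = 1.5625 dB → -42.4375 dBFS; +6 dB make-up → -36.4375 dBFS.

-36.4375 dBFS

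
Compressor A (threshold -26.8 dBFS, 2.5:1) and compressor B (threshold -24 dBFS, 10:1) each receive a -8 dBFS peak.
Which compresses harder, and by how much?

A: GR = 18.8 − 18.8/2.5 = 11.28 dB.
B: GR = 16 − 16/10 = 14.4 dB.
Difference: 3.12 dB in favour of B.

B, by 3.12 dB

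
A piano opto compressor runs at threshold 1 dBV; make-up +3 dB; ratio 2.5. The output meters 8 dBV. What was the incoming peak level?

11 dBV

Remove make-up: 8 − 3 = 5 dBV.
The compressed level sits 5 − 1 = 4 dB over threshold.
Undo the ratio: input overshoot = 4 × 2.5 = 10 dB, giving input = 11 dBV.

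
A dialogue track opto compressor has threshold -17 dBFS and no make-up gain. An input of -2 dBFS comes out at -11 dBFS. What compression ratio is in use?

2.5:1

Input overshoot = -2 − (-17) = 15 dB; output overshoot = -11 − (-17) = 6 dB.
Ratio = 15 / 6 = 2.5.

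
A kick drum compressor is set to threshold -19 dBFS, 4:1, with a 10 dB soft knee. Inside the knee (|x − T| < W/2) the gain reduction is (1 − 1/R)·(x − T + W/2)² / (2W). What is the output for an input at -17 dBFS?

-18.8375 dBFS

x − T + W/2 = -17 − (-19) + 5 = 7.
GR = (1 − 1/4) × 7² / 20 = 0.75 × 49 / 20 = 1.8375 dB.
Output = -17 − 1.8375 = -18.8375 dBFS.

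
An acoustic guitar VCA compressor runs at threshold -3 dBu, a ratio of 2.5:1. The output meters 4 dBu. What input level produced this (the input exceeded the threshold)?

14.5 dBu

Post-compression overshoot = 4 − (-3) = 7 dB.
Input overshoot = R × output overshoot = 17.5 dB → input = -3 + 17.5 = 14.5 dBu.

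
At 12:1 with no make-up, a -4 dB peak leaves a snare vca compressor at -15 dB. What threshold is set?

-16 dB

Let T be the threshold. Output overshoot = (input overshoot)/R, so -15 − T = (-4 − T)/12.
12·(-15 − T) = -4 − T → 11·T = -180 − (-4) = -176.
T = -176/11 = -16 dB.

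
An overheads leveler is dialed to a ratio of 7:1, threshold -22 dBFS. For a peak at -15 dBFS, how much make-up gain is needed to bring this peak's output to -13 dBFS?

The peak compresses to -22 + 7/7 = -21 dBFS.
To reach -13 dBFS requires -13 − (-21) = 8 dB of make-up.

8 dB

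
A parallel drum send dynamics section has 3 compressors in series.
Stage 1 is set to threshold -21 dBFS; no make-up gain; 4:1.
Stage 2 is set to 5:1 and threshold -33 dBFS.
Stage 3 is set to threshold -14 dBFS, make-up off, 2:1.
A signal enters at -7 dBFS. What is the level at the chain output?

-29.9 dBFS

Stage 1: -7 dBFS is 14 dB over -21 dBFS; at 4:1 that becomes 3.5 dB over, giving -17.5 dBFS.
Stage 2: 15.5 dB above -33 dBFS, reduced 5:1 to 3.1 dB above → -29.9 dBFS.
Stage 3: -29.9 dBFS ≤ -14 dBFS, so stage 3 doesn't engage; output -29.9 dBFS.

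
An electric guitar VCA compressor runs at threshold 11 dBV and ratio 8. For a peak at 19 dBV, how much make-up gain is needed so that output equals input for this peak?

Without make-up, output = threshold + overshoot/8 = 11 + 1 = 12 dBV.
Gap to target: 7 dB.

7 dB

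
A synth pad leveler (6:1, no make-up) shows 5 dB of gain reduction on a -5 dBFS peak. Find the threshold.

Gain reduction = -5 − (-10) = 5 dB; output overshoot = GR / (R − 1) = 5 / 5 = 1 dB.
Threshold = output − output overshoot = -10 − 1 = -11 dBFS.

-11 dBFS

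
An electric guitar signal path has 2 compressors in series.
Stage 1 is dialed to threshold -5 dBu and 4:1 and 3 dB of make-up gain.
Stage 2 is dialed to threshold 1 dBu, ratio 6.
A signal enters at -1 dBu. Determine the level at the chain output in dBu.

Stage 1: overshoot 4 dB → 4/4 = 1 dB → -4 dBu; +3 dB make-up → -1 dBu.
Stage 2: -1 dBu is at or below the 1 dBu threshold — no compression; output -1 dBu.

-1 dBu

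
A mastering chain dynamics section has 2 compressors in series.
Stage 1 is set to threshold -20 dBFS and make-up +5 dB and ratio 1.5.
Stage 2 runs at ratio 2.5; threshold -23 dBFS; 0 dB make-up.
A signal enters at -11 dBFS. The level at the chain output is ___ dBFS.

Stage 1: -11 dBFS is 9 dB over -20 dBFS; at 1.5:1 that becomes 6 dB over, giving -14 dBFS; +5 dB make-up → -9 dBFS.
Stage 2: overshoot 14 dB → 14/2.5 = 5.6 dB → -17.4 dBFS.

-17.4 dBFS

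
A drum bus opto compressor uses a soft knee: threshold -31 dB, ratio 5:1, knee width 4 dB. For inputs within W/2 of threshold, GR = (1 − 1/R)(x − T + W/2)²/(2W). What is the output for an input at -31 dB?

-31.4 dB

x − T + W/2 = -31 − (-31) + 2 = 2.
GR = (1 − 1/5) × 2² / 8 = 0.8 × 4 / 8 = 0.4 dB.
Output = -31 − 0.4 = -31.4 dB.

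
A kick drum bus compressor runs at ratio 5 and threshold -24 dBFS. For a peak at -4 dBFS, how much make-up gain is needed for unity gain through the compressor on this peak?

The peak compresses to -24 + 20/5 = -20 dBFS.
To reach -4 dBFS requires -4 − (-20) = 16 dB of make-up.

16 dB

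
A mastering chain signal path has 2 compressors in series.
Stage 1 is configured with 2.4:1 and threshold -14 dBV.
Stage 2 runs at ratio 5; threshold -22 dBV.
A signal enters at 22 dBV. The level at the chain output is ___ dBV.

-17.4 dBV

Stage 1: overshoot 36 dB → 36/2.4 = 15 dB → 1 dBV.
Stage 2: overshoot 23 dB → 23/5 = 4.6 dB → -17.4 dBV.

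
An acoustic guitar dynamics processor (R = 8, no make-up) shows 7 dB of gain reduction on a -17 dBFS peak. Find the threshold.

-25 dBFS

Input is 8 dB above T (since output overshoot × R = input overshoot: (-24 − T)·8 = -17 − T gives T = -25 dBFS).
Check: -25 + (-17 − (-25))/8 = -25 + 1 = -24 dBFS. ✓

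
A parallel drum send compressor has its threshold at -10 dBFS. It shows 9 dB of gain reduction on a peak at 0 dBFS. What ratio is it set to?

Input overshoot = 0 − (-10) = 10 dB.
Output overshoot = 10 − 9 = 1 dB.
Ratio = input overshoot / output overshoot = 10 / 1 = 10.

10:1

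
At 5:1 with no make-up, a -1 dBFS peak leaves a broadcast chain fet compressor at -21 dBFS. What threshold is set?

-26 dBFS

Let T be the threshold. Output overshoot = (input overshoot)/R, so -21 − T = (-1 − T)/5.
5·(-21 − T) = -1 − T → 4·T = -105 − (-1) = -104.
T = -104/4 = -26 dBFS.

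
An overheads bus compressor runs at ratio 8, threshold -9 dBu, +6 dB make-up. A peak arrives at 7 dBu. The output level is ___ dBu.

The input is 16 dB above the -9 dBu threshold.
8:1 compression reduces that to 16/8 = 2 dB over.
Output = -9 + 2 = -7 dBu; make-up adds 6 dB, giving -1 dBu.

-1 dBu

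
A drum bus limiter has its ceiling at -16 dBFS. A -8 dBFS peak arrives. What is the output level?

-16 dBFS

A brickwall limiter is an ∞:1 compressor: any input above the ceiling is clamped to -16 dBFS.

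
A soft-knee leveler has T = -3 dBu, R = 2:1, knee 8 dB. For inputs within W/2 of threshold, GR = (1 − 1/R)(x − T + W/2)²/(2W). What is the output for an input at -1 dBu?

x − T + W/2 = -1 − (-3) + 4 = 6.
GR = (1 − 1/2) × 6² / 16 = 0.5 × 36 / 16 = 1.125 dB.
Output = -1 − 1.125 = -2.125 dBu.

-2.125 dBu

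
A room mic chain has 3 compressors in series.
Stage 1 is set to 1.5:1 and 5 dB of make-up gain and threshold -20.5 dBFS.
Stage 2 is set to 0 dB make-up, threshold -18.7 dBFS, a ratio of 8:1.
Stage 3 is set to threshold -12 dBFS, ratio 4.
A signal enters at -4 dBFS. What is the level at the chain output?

Stage 1: 16.5 dB above -20.5 dBFS, reduced 1.5:1 to 11 dB above → -9.5 dBFS; +5 dB make-up → -4.5 dBFS.
Stage 2: overshoot 14.2 dB → 14.2/8 = 1.775 dB → -16.925 dBFS.
Stage 3: -16.925 dBFS ≤ -12 dBFS, so stage 3 doesn't engage; output -16.925 dBFS.

-16.925 dBFS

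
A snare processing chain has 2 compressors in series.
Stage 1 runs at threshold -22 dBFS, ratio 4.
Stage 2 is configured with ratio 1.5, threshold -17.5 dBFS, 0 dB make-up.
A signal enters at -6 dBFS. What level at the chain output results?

-18 dBFS

Stage 1: -6 dBFS is 16 dB over -22 dBFS; at 4:1 that becomes 4 dB over, giving -18 dBFS.
Stage 2: below threshold (-18 ≤ -17.5); passes unchanged; output -18 dBFS.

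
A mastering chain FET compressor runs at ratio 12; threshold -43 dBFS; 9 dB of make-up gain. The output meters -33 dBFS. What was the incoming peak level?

Before make-up, the level was -33 − 9 = -42 dBFS.
Post-compression overshoot = -42 − (-43) = 1 dB.
Input overshoot = R × output overshoot = 12 dB → input = -43 + 12 = -31 dBFS.

-31 dBFS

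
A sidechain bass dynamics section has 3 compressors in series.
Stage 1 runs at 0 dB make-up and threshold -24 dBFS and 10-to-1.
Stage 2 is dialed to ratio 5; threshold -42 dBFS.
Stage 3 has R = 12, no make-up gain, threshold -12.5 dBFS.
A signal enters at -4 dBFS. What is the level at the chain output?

-38 dBFS

Stage 1: 20 dB above -24 dBFS, reduced 10:1 to 2 dB above → -22 dBFS.
Stage 2: 20 dB above -42 dBFS, reduced 5:1 to 4 dB above → -38 dBFS.
Stage 3: -38 dBFS is at or below the -12.5 dBFS threshold — no compression; output -38 dBFS.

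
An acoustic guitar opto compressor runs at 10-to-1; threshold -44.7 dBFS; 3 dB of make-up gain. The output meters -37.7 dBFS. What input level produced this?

-4.7 dBFS

Before make-up, the level was -37.7 − 3 = -40.7 dBFS.
The compressed level sits -40.7 − (-44.7) = 4 dB over threshold.
Undo the ratio: input overshoot = 4 × 10 = 40 dB, giving input = -4.7 dBFS.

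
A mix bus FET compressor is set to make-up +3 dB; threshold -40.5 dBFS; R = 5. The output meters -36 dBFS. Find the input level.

-33 dBFS

Before make-up, the level was -36 − 3 = -39 dBFS.
The compressed level sits -39 − (-40.5) = 1.5 dB over threshold.
Undo the ratio: input overshoot = 1.5 × 5 = 7.5 dB, giving input = -33 dBFS.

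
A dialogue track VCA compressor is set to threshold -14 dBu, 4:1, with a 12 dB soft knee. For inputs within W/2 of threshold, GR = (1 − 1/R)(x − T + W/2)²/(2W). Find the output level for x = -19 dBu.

-19.03125 dBu

x − T + W/2 = -19 − (-14) + 6 = 1.
GR = (1 − 1/4) × 1² / 24 = 0.75 × 1 / 24 = 0.03125 dB.
Output = -19 − 0.03125 = -19.03125 dBu.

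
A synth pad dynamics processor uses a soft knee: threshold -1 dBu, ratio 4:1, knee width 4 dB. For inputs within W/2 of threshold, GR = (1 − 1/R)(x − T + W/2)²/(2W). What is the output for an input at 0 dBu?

x − T + W/2 = 0 − (-1) + 2 = 3.
GR = (1 − 1/4) × 3² / 8 = 0.75 × 9 / 8 = 0.84375 dB.
Output = 0 − 0.84375 = -0.84375 dBu.

-0.84375 dBu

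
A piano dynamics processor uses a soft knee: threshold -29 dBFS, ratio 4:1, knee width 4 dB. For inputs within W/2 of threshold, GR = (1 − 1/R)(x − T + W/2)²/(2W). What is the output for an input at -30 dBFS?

x − T + W/2 = -30 − (-29) + 2 = 1.
GR = (1 − 1/4) × 1² / 8 = 0.75 × 1 / 8 = 0.09375 dB.
Output = -30 − 0.09375 = -30.09375 dBFS.

-30.09375 dBFS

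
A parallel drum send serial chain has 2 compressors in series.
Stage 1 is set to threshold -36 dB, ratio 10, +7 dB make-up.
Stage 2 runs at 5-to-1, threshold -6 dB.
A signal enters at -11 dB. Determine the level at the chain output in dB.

-26.5 dB

Stage 1: overshoot 25 dB → 25/10 = 2.5 dB → -33.5 dB; +7 dB make-up → -26.5 dB.
Stage 2: below threshold (-26.5 ≤ -6); passes unchanged; output -26.5 dB.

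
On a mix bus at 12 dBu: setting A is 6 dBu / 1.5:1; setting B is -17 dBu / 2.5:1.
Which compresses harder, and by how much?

A: overshoot 6 dB → output overshoot 4 dB → GR 2 dB.
B: overshoot 29 dB → output overshoot 11.6 dB → GR 17.4 dB.
Difference: 15.4 dB in favour of B.

B, by 15.4 dB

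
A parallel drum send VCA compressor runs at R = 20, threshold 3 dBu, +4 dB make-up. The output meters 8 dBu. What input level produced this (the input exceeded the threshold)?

23 dBu

Stripping the +4 dB make-up gives 4 dBu at the gain stage.
The compressed level sits 4 − 3 = 1 dB over threshold.
Input overshoot = R × output overshoot = 20 dB → input = 3 + 20 = 23 dBu.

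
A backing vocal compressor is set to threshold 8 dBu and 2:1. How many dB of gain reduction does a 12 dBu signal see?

2 dB

12 dBu exceeds the threshold by 4 dB.
At 2:1, output sits 4/2 = 2 dB above threshold.
So the signal is attenuated by 4 − 2 = 2 dB.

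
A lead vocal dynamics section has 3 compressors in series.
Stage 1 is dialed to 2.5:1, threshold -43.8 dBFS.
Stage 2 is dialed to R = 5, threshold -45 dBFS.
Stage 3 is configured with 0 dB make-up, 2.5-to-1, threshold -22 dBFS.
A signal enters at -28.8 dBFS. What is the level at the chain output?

-43.56 dBFS

Stage 1: 15 dB above -43.8 dBFS, reduced 2.5:1 to 6 dB above → -37.8 dBFS.
Stage 2: -37.8 dBFS is 7.2 dB over -45 dBFS; at 5:1 that becomes 1.44 dB over, giving -43.56 dBFS.
Stage 3: -43.56 dBFS ≤ -22 dBFS, so stage 3 doesn't engage; output -43.56 dBFS.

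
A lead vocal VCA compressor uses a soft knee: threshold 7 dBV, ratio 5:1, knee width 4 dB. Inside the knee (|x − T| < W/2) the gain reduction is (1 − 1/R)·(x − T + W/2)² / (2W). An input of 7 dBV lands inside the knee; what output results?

6.6 dBV

x − T + W/2 = 7 − 7 + 2 = 2.
GR = (1 − 1/5) × 2² / 8 = 0.8 × 4 / 8 = 0.4 dB.
Output = 7 − 0.4 = 6.6 dBV.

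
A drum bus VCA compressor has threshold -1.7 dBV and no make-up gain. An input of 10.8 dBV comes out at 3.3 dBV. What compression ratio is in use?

Input overshoot = 10.8 − (-1.7) = 12.5 dB; output overshoot = 3.3 − (-1.7) = 5 dB.
Ratio = 12.5 / 5 = 2.5.

2.5:1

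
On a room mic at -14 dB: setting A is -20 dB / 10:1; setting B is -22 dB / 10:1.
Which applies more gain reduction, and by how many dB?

A: GR = 6 − 6/10 = 5.4 dB.
B: GR = 8 − 8/10 = 7.2 dB.
B applies 1.8 dB more gain reduction.

B, by 1.8 dB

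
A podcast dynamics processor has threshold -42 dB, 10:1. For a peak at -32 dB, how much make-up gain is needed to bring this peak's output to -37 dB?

4 dB

The peak compresses to -42 + 10/10 = -41 dB.
To reach -37 dB requires -37 − (-41) = 4 dB of make-up.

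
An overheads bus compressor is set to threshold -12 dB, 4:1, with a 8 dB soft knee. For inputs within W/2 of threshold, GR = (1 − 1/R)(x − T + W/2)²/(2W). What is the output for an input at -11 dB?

x − T + W/2 = -11 − (-12) + 4 = 5.
GR = (1 − 1/4) × 5² / 16 = 0.75 × 25 / 16 = 1.171875 dB.
Output = -11 − 1.171875 = -12.171875 dB.

-12.171875 dB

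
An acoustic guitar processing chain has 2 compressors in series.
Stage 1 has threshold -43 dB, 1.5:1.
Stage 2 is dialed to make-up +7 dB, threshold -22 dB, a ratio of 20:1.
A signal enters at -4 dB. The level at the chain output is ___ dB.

Stage 1: -4 dB is 39 dB over -43 dB; at 1.5:1 that becomes 26 dB over, giving -17 dB.
Stage 2: 5 dB above -22 dB, reduced 20:1 to 0.25 dB above → -21.75 dB; +7 dB make-up → -14.75 dB.

-14.75 dB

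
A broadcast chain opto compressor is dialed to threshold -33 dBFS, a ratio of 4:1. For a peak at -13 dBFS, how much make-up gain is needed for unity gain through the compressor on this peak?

The peak compresses to -33 + 20/4 = -28 dBFS.
To reach -13 dBFS requires -13 − (-28) = 15 dB of make-up.

15 dB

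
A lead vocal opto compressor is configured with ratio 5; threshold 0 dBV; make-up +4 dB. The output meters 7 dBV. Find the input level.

15 dBV

Before make-up, the level was 7 − 4 = 3 dBV.
That's 3 dB above the 0 dBV threshold.
Before 5:1 compression the overshoot was 3 × 5 = 15 dB, so input = 0 + 15 = 15 dBV.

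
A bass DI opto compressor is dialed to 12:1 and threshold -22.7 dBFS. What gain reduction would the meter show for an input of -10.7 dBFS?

11 dB

Overshoot = -10.7 − (-22.7) = 12 dB.
At 12:1, output sits 12/12 = 1 dB above threshold.
Gain reduction = 12 − 1 = 11 dB.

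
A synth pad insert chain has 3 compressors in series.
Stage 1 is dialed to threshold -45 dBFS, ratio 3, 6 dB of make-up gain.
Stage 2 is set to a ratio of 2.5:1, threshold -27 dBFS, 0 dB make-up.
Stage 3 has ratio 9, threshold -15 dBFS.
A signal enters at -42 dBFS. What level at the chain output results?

Stage 1: 3 dB above -45 dBFS, reduced 3:1 to 1 dB above → -44 dBFS; +6 dB make-up → -38 dBFS.
Stage 2: below threshold (-38 ≤ -27); passes unchanged; output -38 dBFS.
Stage 3: -38 dBFS ≤ -15 dBFS, so stage 3 doesn't engage; output -38 dBFS.

-38 dBFS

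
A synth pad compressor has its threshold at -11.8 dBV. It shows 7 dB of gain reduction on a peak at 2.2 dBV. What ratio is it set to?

2:1

Input overshoot = 2.2 − (-11.8) = 14 dB.
Output overshoot = 14 − 7 = 7 dB.
Ratio = input overshoot / output overshoot = 14 / 7 = 2.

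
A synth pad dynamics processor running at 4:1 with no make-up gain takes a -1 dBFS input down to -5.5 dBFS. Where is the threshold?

-7 dBFS

Input is 6 dB above T (since output overshoot × R = input overshoot: (-5.5 − T)·4 = -1 − T gives T = -7 dBFS).
Check: -7 + (-1 − (-7))/4 = -7 + 1.5 = -5.5 dBFS. ✓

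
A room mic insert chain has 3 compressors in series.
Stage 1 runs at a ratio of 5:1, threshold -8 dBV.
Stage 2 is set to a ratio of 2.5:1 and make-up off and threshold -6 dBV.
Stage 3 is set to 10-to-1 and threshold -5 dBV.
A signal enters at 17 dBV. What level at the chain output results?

-4.98 dBV

Stage 1: 25 dB above -8 dBV, reduced 5:1 to 5 dB above → -3 dBV.
Stage 2: 3 dB above -6 dBV, reduced 2.5:1 to 1.2 dB above → -4.8 dBV.
Stage 3: -4.8 dBV is 0.2 dB over -5 dBV; at 10:1 that becomes 0.02 dB over, giving -4.98 dBV.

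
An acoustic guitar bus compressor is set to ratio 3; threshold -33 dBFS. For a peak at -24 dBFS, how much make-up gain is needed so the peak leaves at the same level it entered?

Without make-up, output = threshold + overshoot/3 = -33 + 3 = -30 dBFS.
Gap to target: 6 dB.

6 dB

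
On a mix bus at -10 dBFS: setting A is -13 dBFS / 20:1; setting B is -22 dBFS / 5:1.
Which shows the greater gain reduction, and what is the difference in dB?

A: 3 dB over, compressed to 0.15 dB over, so 2.85 dB of GR.
B: 12 dB over, compressed to 2.4 dB over, so 9.6 dB of GR.
B applies 6.75 dB more gain reduction.

B, by 6.75 dB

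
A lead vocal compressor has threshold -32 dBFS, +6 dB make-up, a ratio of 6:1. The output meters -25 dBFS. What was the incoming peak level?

-26 dBFS

Stripping the +6 dB make-up gives -31 dBFS at the gain stage.
Post-compression overshoot = -31 − (-32) = 1 dB.
Before 6:1 compression the overshoot was 1 × 6 = 6 dB, so input = -32 + 6 = -26 dBFS.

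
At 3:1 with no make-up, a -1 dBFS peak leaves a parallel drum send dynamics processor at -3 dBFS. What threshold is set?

-4 dBFS

Input is 3 dB above T (since output overshoot × R = input overshoot: (-3 − T)·3 = -1 − T gives T = -4 dBFS).
Check: -4 + (-1 − (-4))/3 = -4 + 1 = -3 dBFS. ✓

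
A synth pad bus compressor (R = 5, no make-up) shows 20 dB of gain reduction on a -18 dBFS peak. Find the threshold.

-43 dBFS

Gain reduction = -18 − (-38) = 20 dB; output overshoot = GR / (R − 1) = 20 / 4 = 5 dB.
Threshold = output − output overshoot = -38 − 5 = -43 dBFS.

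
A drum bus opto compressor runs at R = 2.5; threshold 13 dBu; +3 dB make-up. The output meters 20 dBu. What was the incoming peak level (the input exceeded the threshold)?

Remove make-up: 20 − 3 = 17 dBu.
That's 4 dB above the 13 dBu threshold.
Before 2.5:1 compression the overshoot was 4 × 2.5 = 10 dB, so input = 13 + 10 = 23 dBu.

23 dBu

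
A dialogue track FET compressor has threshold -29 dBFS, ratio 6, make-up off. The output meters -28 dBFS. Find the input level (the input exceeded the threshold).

-23 dBFS

Post-compression overshoot = -28 − (-29) = 1 dB.
Before 6:1 compression the overshoot was 1 × 6 = 6 dB, so input = -29 + 6 = -23 dBFS.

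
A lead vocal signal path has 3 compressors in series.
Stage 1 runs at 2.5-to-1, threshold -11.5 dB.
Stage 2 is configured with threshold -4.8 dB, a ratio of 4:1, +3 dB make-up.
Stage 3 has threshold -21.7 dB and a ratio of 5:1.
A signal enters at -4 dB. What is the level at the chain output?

Stage 1: -4 dB is 7.5 dB over -11.5 dB; at 2.5:1 that becomes 3 dB over, giving -8.5 dB.
Stage 2: below threshold (-8.5 ≤ -4.8); passes unchanged; make-up brings it to -5.5 dB.
Stage 3: 16.2 dB above -21.7 dB, reduced 5:1 to 3.24 dB above → -18.46 dB.

-18.46 dB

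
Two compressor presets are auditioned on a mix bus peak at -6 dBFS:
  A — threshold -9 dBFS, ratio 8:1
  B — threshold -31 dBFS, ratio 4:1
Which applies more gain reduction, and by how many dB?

A: 3 dB over, compressed to 0.375 dB over, so 2.625 dB of GR.
B: 25 dB over, compressed to 6.25 dB over, so 18.75 dB of GR.
B reduces 16.125 dB more.

B, by 16.125 dB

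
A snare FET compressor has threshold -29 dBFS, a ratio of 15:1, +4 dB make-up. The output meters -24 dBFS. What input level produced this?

Remove make-up: -24 − 4 = -28 dBFS.
That's 1 dB above the -29 dBFS threshold.
Input overshoot = R × output overshoot = 15 dB → input = -29 + 15 = -14 dBFS.

-14 dBFS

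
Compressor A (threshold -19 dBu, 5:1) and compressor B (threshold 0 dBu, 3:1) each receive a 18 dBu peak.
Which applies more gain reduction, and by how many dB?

A, by 17.6 dB

A: 37 dB over, compressed to 7.4 dB over, so 29.6 dB of GR.
B: 18 dB over, compressed to 6 dB over, so 12 dB of GR.
A applies 17.6 dB more gain reduction.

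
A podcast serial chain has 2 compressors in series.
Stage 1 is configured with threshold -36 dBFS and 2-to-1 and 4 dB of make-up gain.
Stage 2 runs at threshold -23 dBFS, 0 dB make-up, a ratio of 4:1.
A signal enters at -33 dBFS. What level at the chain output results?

-30.5 dBFS

Stage 1: -33 dBFS is 3 dB over -36 dBFS; at 2:1 that becomes 1.5 dB over, giving -34.5 dBFS; +4 dB make-up → -30.5 dBFS.
Stage 2: below threshold (-30.5 ≤ -23); passes unchanged; output -30.5 dBFS.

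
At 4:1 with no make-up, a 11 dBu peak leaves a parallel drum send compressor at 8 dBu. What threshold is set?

7 dBu

Gain reduction = 11 − 8 = 3 dB; output overshoot = GR / (R − 1) = 3 / 3 = 1 dB.
Threshold = output − output overshoot = 8 − 1 = 7 dBu.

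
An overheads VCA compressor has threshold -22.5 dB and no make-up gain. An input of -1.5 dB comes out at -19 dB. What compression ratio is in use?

6:1

Input overshoot = -1.5 − (-22.5) = 21 dB; output overshoot = -19 − (-22.5) = 3.5 dB.
Ratio = 21 / 3.5 = 6.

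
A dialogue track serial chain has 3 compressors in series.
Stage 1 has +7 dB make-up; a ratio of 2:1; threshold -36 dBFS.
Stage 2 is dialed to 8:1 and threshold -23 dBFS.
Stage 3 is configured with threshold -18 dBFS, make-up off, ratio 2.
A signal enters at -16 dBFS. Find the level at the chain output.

Stage 1: 20 dB above -36 dBFS, reduced 2:1 to 10 dB above → -26 dBFS; +7 dB make-up → -19 dBFS.
Stage 2: 4 dB above -23 dBFS, reduced 8:1 to 0.5 dB above → -22.5 dBFS.
Stage 3: -22.5 dBFS is at or below the -18 dBFS threshold — no compression; output -22.5 dBFS.

-22.5 dBFS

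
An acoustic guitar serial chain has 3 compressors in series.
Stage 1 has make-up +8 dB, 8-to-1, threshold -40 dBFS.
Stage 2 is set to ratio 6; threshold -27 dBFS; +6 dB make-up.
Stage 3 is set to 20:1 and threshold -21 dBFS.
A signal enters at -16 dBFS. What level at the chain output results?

-23 dBFS

Stage 1: 24 dB above -40 dBFS, reduced 8:1 to 3 dB above → -37 dBFS; +8 dB make-up → -29 dBFS.
Stage 2: -29 dBFS is at or below the -27 dBFS threshold — no compression; make-up brings it to -23 dBFS.
Stage 3: -23 dBFS ≤ -21 dBFS, so stage 3 doesn't engage; output -23 dBFS.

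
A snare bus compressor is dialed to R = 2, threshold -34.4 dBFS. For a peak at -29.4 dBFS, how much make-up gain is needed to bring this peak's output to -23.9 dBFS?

8 dB

Without make-up, output = threshold + overshoot/2 = -34.4 + 2.5 = -31.9 dBFS.
Gap to target: 8 dB.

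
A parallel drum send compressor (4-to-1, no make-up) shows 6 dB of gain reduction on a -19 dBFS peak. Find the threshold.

Gain reduction = -19 − (-25) = 6 dB; output overshoot = GR / (R − 1) = 6 / 3 = 2 dB.
Threshold = output − output overshoot = -25 − 2 = -27 dBFS.

-27 dBFS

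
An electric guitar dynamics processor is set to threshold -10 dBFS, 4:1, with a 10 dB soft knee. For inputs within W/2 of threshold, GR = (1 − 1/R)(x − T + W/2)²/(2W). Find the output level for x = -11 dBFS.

-11.6 dBFS

x − T + W/2 = -11 − (-10) + 5 = 4.
GR = (1 − 1/4) × 4² / 20 = 0.75 × 16 / 20 = 0.6 dB.
Output = -11 − 0.6 = -11.6 dBFS.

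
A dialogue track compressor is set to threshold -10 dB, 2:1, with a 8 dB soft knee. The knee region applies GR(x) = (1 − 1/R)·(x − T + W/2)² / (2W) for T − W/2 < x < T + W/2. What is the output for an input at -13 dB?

x − T + W/2 = -13 − (-10) + 4 = 1.
GR = (1 − 1/2) × 1² / 16 = 0.5 × 1 / 16 = 0.03125 dB.
Output = -13 − 0.03125 = -13.03125 dB.

-13.03125 dB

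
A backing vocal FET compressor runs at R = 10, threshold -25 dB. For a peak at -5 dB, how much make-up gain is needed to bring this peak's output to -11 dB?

Without make-up, output = threshold + overshoot/10 = -25 + 2 = -23 dB.
Gap to target: 12 dB.

12 dB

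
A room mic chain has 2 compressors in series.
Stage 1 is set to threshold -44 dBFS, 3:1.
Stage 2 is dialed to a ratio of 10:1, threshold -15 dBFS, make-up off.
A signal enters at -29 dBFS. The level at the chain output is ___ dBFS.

Stage 1: 15 dB above -44 dBFS, reduced 3:1 to 5 dB above → -39 dBFS.
Stage 2: -39 dBFS is at or below the -15 dBFS threshold — no compression; output -39 dBFS.

-39 dBFS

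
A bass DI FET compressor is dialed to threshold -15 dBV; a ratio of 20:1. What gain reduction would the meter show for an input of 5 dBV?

19 dB

5 dBV exceeds the threshold by 20 dB.
After 20:1 compression the overshoot becomes 20/20 = 1 dB.
So the signal is attenuated by 20 − 1 = 19 dB.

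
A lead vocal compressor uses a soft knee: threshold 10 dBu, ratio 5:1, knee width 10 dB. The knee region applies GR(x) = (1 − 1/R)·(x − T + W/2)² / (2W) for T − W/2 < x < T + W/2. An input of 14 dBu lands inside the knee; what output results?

x − T + W/2 = 14 − 10 + 5 = 9.
GR = (1 − 1/5) × 9² / 20 = 0.8 × 81 / 20 = 3.24 dB.
Output = 14 − 3.24 = 10.76 dBu.

10.76 dBu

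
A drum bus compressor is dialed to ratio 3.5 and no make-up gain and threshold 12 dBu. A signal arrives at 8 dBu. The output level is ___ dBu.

8 dBu

8 dBu is 4 dB below the 12 dBu threshold, so no gain reduction is applied.
Output = input = 8 dBu.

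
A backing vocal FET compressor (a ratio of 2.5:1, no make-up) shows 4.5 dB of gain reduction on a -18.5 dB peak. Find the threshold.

Input is 7.5 dB above T (since output overshoot × R = input overshoot: (-23 − T)·2.5 = -18.5 − T gives T = -26 dB).
Check: -26 + (-18.5 − (-26))/2.5 = -26 + 3 = -23 dB. ✓

-26 dB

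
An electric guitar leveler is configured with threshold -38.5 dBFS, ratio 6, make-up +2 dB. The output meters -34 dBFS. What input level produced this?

Stripping the +2 dB make-up gives -36 dBFS at the gain stage.
Post-compression overshoot = -36 − (-38.5) = 2.5 dB.
Undo the ratio: input overshoot = 2.5 × 6 = 15 dB, giving input = -23.5 dBFS.

-23.5 dBFS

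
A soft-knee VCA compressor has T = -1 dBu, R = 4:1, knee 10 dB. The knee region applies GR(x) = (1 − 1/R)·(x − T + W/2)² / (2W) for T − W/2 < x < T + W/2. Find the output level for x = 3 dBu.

-0.0375 dBu

x − T + W/2 = 3 − (-1) + 5 = 9.
GR = (1 − 1/4) × 9² / 20 = 0.75 × 81 / 20 = 3.0375 dB.
Output = 3 − 3.0375 = -0.0375 dBu.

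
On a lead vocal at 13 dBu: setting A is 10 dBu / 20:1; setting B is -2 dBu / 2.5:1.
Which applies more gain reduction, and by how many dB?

A: GR = 3 − 3/20 = 2.85 dB.
B: GR = 15 − 15/2.5 = 9 dB.
B reduces 6.15 dB more.

B, by 6.15 dB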